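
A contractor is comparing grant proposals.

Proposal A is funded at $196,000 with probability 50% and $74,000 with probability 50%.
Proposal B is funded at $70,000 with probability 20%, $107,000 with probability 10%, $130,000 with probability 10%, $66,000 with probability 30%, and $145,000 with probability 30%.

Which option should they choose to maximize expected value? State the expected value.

Proposal A = 0.5 × 196000 + 0.5 × 74000 = 98000 + 37000 = 135000
Proposal B = 0.2 × 70000 + 0.1 × 107000 + 0.1 × 130000 + 0.3 × 66000 + 0.3 × 145000 = 14000 + 10700 + 13000 + 19800 + 43500 = 101000

Proposal A ($135,000)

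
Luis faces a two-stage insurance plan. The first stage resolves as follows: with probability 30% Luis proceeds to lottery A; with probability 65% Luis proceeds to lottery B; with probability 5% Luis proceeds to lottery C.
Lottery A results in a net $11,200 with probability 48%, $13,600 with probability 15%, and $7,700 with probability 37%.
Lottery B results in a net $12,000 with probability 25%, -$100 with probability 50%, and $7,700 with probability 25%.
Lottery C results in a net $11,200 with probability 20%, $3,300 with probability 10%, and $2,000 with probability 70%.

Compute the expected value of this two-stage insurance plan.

$6,446.75

EV(A) = 0.48 × 11200 + 0.15 × 13600 + 0.37 × 7700 = 5376 + 2040 + 2849 = 10265
EV(B) = 0.25 × 12000 + 0.5 × (-100) + 0.25 × 7700 = 3000 − 50 + 1925 = 4875
EV(C) = 0.2 × 11200 + 0.1 × 3300 + 0.7 × 2000 = 2240 + 330 + 1400 = 3970
Overall = 0.3 × 10265 + 0.65 × 4875 + 0.05 × 3970 = 3079.5 + 3168.75 + 198.5 = 6446.75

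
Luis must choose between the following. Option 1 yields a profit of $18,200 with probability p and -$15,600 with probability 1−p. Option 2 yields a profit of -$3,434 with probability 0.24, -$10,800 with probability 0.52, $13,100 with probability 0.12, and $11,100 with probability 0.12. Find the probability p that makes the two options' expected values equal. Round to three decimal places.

EV(Option 2) = 0.24 × (-3434) + 0.52 × (-10800) + 0.12 × 13100 + 0.12 × 11100 = -824.16 − 5616 + 1572 + 1332 = -3536.16
p·18200 + (1−p)·(-15600) = -3536.16
33800p − 15600 = -3536.16
p = (-3536.16 + 15600) / 33800

p = 0.357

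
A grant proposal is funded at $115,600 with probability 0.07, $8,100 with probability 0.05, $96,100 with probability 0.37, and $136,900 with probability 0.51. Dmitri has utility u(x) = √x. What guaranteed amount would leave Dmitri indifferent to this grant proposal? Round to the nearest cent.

E[u] = 0.07·√115600 + 0.05·√8100 + 0.37·√96100 + 0.51·√136900 = 0.07·340 + 0.05·90 + 0.37·310 + 0.51·370 = 331.7
CE = (331.7)² = 110024.89

$110,024.89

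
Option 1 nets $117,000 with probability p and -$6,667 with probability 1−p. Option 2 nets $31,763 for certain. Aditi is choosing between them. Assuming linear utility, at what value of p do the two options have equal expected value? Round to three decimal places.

p = 0.311

p·117000 + (1−p)·(-6667) = 31763
123667p − 6667 = 31763
p = (31763 + 6667) / 123667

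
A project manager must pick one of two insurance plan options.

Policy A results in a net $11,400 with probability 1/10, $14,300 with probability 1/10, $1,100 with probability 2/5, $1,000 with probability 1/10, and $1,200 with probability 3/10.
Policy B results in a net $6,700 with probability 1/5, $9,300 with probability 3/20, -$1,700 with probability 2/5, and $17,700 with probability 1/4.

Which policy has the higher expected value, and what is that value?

Policy A = 1/10 × 11400 + 1/10 × 14300 + 2/5 × 1100 + 1/10 × 1000 + 3/10 × 1200 = 1140 + 1430 + 440 + 100 + 360 = 3470
Policy B = 1/5 × 6700 + 3/20 × 9300 + 2/5 × (-1700) + 1/4 × 17700 = 1340 + 1395 − 680 + 4425 = 6480

Policy B ($6,480)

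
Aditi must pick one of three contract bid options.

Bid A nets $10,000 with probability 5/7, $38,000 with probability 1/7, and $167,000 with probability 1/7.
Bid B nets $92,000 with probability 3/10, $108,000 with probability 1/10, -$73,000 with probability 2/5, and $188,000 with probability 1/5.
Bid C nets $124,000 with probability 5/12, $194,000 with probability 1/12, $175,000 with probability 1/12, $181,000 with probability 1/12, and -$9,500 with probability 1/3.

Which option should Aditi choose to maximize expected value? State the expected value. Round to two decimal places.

Bid C ($94,333.33)

Bid A = 5/7 × 10000 + 1/7 × 38000 + 1/7 × 167000 = 7142.8571 + 5428.5714 + 23857.1429 = 36428.5714
Bid B = 3/10 × 92000 + 1/10 × 108000 + 2/5 × (-73000) + 1/5 × 188000 = 27600 + 10800 − 29200 + 37600 = 46800
Bid C = 5/12 × 124000 + 1/12 × 194000 + 1/12 × 175000 + 1/12 × 181000 + 1/3 × (-9500) = 51666.6667 + 16166.6667 + 14583.3333 + 15083.3333 − 3166.6667 = 94333.3333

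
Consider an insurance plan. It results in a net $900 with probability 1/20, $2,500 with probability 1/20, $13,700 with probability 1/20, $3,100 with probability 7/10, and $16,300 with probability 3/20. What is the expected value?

EV = 1/20 × 900 + 1/20 × 2500 + 1/20 × 13700 + 7/10 × 3100 + 3/20 × 16300 = 45 + 125 + 685 + 2170 + 2445 = 5470

$5,470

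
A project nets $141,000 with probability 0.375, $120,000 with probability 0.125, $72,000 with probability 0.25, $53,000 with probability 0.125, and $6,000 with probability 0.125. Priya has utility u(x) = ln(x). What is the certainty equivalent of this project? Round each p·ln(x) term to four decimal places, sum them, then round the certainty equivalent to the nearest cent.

$69,661.29

E[u] = 0.375·ln(141000) + 0.125·ln(120000) + 0.25·ln(72000) + 0.125·ln(53000) + 0.125·ln(6000) = 4.4462 + 1.4619 + 2.7961 + 1.3598 + 1.0874 = 11.1514
CE = e^11.1514 ≈ 69661.29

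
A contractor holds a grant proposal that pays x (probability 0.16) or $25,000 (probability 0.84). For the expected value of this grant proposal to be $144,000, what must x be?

x = $768,750

0.16·x + 0.84·25000 = 144000
0.16·x = 144000 − 21000 = 123000
x = 123000 / 0.16 = 768750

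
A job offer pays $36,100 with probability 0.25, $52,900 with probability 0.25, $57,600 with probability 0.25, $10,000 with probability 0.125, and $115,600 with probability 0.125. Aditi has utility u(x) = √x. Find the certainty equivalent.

$48,400

E[u] = 0.25·√36100 + 0.25·√52900 + 0.25·√57600 + 0.125·√10000 + 0.125·√115600 = 0.25·190 + 0.25·230 + 0.25·240 + 0.125·100 + 0.125·340 = 220
CE = (220)² = 48400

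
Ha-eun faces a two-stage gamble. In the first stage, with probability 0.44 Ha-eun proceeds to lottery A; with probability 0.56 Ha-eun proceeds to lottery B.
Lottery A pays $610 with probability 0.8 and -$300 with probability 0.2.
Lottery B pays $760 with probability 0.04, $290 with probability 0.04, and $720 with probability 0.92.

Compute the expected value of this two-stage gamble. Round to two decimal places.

$582.78

EV(A) = 0.8 × 610 + 0.2 × (-300) = 488 − 60 = 428
EV(B) = 0.04 × 760 + 0.04 × 290 + 0.92 × 720 = 30.4 + 11.6 + 662.4 = 704.4
Overall = 0.44 × 428 + 0.56 × 704.4 = 188.32 + 394.464 = 582.784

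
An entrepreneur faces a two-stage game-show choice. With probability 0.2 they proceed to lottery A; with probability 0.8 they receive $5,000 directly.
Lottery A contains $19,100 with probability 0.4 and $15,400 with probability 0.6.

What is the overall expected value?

EV(A) = 0.4 × 19100 + 0.6 × 15400 = 7640 + 9240 = 16880
Branch B: 5000 (certain)
Overall = 0.2 × 16880 + 0.8 × 5000 = 3376 + 4000 = 7376

$7,376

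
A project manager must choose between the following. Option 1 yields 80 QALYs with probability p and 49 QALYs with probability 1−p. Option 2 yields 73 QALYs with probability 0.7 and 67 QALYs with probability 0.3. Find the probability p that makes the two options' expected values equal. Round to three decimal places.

EV(Option 2) = 0.7 × 73 + 0.3 × 67 = 51.1 + 20.1 = 71.2
p·80 + (1−p)·49 = 71.2
31p + 49 = 71.2
p = (71.2 − 49) / 31

p = 0.716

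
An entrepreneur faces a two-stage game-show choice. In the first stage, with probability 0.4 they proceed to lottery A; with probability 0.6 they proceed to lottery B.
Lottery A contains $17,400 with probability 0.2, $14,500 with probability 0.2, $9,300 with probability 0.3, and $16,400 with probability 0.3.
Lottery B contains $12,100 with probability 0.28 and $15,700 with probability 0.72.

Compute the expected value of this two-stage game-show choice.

$14,451.20

EV(A) = 0.2 × 17400 + 0.2 × 14500 + 0.3 × 9300 + 0.3 × 16400 = 3480 + 2900 + 2790 + 4920 = 14090
EV(B) = 0.28 × 12100 + 0.72 × 15700 = 3388 + 11304 = 14692
Overall = 0.4 × 14090 + 0.6 × 14692 = 5636 + 8815.2 = 14451.2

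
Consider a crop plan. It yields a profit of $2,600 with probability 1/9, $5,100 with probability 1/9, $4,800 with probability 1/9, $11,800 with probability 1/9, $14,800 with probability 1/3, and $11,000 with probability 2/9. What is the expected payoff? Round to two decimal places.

$10,077.78

EV = 1/9 × 2600 + 1/9 × 5100 + 1/9 × 4800 + 1/9 × 11800 + 1/3 × 14800 + 2/9 × 11000 = 288.8889 + 566.6667 + 533.3333 + 1311.1111 + 4933.3333 + 2444.4444 = 10077.7778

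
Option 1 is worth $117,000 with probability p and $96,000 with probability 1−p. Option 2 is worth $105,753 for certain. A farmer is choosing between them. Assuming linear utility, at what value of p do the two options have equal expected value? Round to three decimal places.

p = 0.464

p·117000 + (1−p)·96000 = 105753
21000p + 96000 = 105753
p = (105753 − 96000) / 21000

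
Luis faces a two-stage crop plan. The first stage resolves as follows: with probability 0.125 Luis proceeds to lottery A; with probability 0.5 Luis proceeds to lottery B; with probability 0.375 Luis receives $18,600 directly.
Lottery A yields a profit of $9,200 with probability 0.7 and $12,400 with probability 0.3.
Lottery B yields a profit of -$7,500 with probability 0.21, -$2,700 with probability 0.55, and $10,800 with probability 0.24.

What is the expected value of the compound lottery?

EV(A) = 0.7 × 9200 + 0.3 × 12400 = 6440 + 3720 = 10160
EV(B) = 0.21 × (-7500) + 0.55 × (-2700) + 0.24 × 10800 = -1575 − 1485 + 2592 = -468
Branch C: 18600 (certain)
Overall = 0.125 × 10160 + 0.5 × (-468) + 0.375 × 18600 = 1270 − 234 + 6975 = 8011

$8,011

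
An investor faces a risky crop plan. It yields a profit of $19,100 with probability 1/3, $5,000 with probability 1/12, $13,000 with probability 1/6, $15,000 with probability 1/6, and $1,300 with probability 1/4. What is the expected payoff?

$11,775

EV = 1/3 × 19100 + 1/12 × 5000 + 1/6 × 13000 + 1/6 × 15000 + 1/4 × 1300 = 6366.6667 + 416.6667 + 2166.6667 + 2500 + 325 = 11775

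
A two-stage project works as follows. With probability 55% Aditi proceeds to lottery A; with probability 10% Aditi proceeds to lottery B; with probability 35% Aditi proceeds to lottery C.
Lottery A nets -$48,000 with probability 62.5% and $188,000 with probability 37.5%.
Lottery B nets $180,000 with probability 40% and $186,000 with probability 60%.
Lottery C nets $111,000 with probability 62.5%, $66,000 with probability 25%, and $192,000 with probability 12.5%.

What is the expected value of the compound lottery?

EV(A) = 0.625 × (-48000) + 0.375 × 188000 = -30000 + 70500 = 40500
EV(B) = 0.4 × 180000 + 0.6 × 186000 = 72000 + 111600 = 183600
EV(C) = 0.625 × 111000 + 0.25 × 66000 + 0.125 × 192000 = 69375 + 16500 + 24000 = 109875
Overall = 0.55 × 40500 + 0.1 × 183600 + 0.35 × 109875 = 22275 + 18360 + 38456.25 = 79091.25

$79,091.25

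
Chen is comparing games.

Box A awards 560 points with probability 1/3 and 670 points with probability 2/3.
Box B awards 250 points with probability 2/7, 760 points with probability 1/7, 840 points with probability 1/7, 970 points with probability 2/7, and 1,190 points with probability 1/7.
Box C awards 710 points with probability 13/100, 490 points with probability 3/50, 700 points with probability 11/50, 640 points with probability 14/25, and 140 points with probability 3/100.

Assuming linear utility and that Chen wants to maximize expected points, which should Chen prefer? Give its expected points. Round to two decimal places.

Box A = 1/3 × 560 + 2/3 × 670 = 186.6667 + 446.6667 = 633.3333
Box B = 2/7 × 250 + 1/7 × 760 + 1/7 × 840 + 2/7 × 970 + 1/7 × 1190 = 71.4286 + 108.5714 + 120 + 277.1429 + 170 = 747.1429
Box C = 13/100 × 710 + 3/50 × 490 + 11/50 × 700 + 14/25 × 640 + 3/100 × 140 = 92.3 + 29.4 + 154 + 358.4 + 4.2 = 638.3

Box B (747.14 points)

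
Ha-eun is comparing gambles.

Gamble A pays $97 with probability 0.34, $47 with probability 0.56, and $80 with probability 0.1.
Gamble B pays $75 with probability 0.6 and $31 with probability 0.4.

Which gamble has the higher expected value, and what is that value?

Gamble A ($67.30)

Gamble A = 0.34 × 97 + 0.56 × 47 + 0.1 × 80 = 32.98 + 26.32 + 8 = 67.3
Gamble B = 0.6 × 75 + 0.4 × 31 = 45 + 12.4 = 57.4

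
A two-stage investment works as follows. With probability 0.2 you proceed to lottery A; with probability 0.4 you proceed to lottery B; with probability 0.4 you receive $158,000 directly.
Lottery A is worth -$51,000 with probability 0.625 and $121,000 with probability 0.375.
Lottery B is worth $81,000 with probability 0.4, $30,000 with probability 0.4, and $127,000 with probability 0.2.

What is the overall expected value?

EV(A) = 0.625 × (-51000) + 0.375 × 121000 = -31875 + 45375 = 13500
EV(B) = 0.4 × 81000 + 0.4 × 30000 + 0.2 × 127000 = 32400 + 12000 + 25400 = 69800
Branch C: 158000 (certain)
Overall = 0.2 × 13500 + 0.4 × 69800 + 0.4 × 158000 = 2700 + 27920 + 63200 = 93820

$93,820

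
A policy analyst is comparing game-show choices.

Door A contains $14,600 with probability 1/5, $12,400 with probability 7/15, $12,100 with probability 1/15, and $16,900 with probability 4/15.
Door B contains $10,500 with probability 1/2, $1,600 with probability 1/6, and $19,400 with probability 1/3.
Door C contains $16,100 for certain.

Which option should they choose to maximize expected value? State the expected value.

Door A = 1/5 × 14600 + 7/15 × 12400 + 1/15 × 12100 + 4/15 × 16900 = 2920 + 5786.6667 + 806.6667 + 4506.6667 = 14020
Door B = 1/2 × 10500 + 1/6 × 1600 + 1/3 × 19400 = 5250 + 266.6667 + 6466.6667 = 11983.3333
Door C: 16100 (certain)

Door C ($16,100)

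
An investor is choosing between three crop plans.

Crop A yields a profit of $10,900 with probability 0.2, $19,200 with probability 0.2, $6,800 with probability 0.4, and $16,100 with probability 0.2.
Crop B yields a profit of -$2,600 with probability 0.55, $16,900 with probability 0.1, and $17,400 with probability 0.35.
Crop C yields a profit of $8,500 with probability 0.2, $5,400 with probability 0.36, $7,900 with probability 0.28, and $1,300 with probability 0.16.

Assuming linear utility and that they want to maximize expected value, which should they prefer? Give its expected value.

Crop A ($11,960)

Crop A = 0.2 × 10900 + 0.2 × 19200 + 0.4 × 6800 + 0.2 × 16100 = 2180 + 3840 + 2720 + 3220 = 11960
Crop B = 0.55 × (-2600) + 0.1 × 16900 + 0.35 × 17400 = -1430 + 1690 + 6090 = 6350
Crop C = 0.2 × 8500 + 0.36 × 5400 + 0.28 × 7900 + 0.16 × 1300 = 1700 + 1944 + 2212 + 208 = 6064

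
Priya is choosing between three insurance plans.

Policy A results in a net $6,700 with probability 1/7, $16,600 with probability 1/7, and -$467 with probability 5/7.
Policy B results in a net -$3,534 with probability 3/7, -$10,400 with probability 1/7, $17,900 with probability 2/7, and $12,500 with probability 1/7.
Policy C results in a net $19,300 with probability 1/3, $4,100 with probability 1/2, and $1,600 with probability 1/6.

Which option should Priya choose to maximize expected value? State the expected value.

Policy A = 1/7 × 6700 + 1/7 × 16600 + 5/7 × (-467) = 957.1429 + 2371.4286 − 333.5714 = 2995
Policy B = 3/7 × (-3534) + 1/7 × (-10400) + 2/7 × 17900 + 1/7 × 12500 = -1514.5714 − 1485.7143 + 5114.2857 + 1785.7143 = 3899.7143
Policy C = 1/3 × 19300 + 1/2 × 4100 + 1/6 × 1600 = 6433.3333 + 2050 + 266.6667 = 8750

Policy C ($8,750)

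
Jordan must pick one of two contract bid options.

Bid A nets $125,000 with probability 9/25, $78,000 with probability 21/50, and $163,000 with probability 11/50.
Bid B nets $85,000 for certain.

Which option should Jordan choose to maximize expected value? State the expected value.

Bid A = 9/25 × 125000 + 21/50 × 78000 + 11/50 × 163000 = 45000 + 32760 + 35860 = 113620
Bid B: 85000 (certain)

Bid A ($113,620)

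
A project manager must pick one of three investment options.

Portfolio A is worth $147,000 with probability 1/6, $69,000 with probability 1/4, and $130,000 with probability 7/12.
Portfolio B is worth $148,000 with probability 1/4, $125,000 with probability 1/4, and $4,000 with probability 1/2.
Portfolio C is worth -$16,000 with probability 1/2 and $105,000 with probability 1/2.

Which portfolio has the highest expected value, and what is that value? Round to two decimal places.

Portfolio A ($117,583.33)

Portfolio A = 1/6 × 147000 + 1/4 × 69000 + 7/12 × 130000 = 24500 + 17250 + 75833.3333 = 117583.3333
Portfolio B = 1/4 × 148000 + 1/4 × 125000 + 1/2 × 4000 = 37000 + 31250 + 2000 = 70250
Portfolio C = 1/2 × (-16000) + 1/2 × 105000 = -8000 + 52500 = 44500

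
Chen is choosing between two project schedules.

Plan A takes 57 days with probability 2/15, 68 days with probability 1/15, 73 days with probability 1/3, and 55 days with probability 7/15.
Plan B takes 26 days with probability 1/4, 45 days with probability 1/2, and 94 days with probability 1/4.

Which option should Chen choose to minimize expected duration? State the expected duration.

Plan A = 2/15 × 57 + 1/15 × 68 + 1/3 × 73 + 7/15 × 55 = 7.6 + 4.5333 + 24.3333 + 25.6667 = 62.1333
Plan B = 1/4 × 26 + 1/2 × 45 + 1/4 × 94 = 6.5 + 22.5 + 23.5 = 52.5

Plan B (52.5 days)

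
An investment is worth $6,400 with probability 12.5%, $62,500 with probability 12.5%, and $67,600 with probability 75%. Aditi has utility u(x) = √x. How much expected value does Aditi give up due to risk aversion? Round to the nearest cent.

E[u] = 0.125·√6400 + 0.125·√62500 + 0.75·√67600 = 0.125·80 + 0.125·250 + 0.75·260 = 236.25
CE = (236.25)² = 55814.0625
Risk premium = EV − CE = 59312.5 − 55814.0625 = 3498.4375

$3,498.44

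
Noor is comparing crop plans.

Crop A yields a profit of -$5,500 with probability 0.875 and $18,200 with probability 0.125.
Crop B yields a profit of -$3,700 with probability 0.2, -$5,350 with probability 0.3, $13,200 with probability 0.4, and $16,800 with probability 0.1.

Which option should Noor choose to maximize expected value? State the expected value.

Crop A = 0.875 × (-5500) + 0.125 × 18200 = -4812.5 + 2275 = -2537.5
Crop B = 0.2 × (-3700) + 0.3 × (-5350) + 0.4 × 13200 + 0.1 × 16800 = -740 − 1605 + 5280 + 1680 = 4615

Crop B ($4,615)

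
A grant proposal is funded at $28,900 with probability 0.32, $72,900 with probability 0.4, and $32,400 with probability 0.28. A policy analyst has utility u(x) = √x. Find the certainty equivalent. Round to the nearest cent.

E[u] = 0.32·√28900 + 0.4·√72900 + 0.28·√32400 = 0.32·170 + 0.4·270 + 0.28·180 = 212.8
CE = (212.8)² = 45283.84

$45,283.84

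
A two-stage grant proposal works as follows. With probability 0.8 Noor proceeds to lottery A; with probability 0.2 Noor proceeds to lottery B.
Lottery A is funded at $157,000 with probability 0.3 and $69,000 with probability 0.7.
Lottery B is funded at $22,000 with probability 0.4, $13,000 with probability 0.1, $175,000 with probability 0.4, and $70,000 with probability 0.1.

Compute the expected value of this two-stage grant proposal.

$93,740

EV(A) = 0.3 × 157000 + 0.7 × 69000 = 47100 + 48300 = 95400
EV(B) = 0.4 × 22000 + 0.1 × 13000 + 0.4 × 175000 + 0.1 × 70000 = 8800 + 1300 + 70000 + 7000 = 87100
Overall = 0.8 × 95400 + 0.2 × 87100 = 76320 + 17420 = 93740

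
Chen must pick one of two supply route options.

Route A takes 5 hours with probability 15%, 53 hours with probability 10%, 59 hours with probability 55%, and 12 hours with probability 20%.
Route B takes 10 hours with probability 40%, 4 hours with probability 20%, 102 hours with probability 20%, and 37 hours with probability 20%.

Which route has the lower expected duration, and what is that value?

Route B (32.6 hours)

Route A = 0.15 × 5 + 0.1 × 53 + 0.55 × 59 + 0.2 × 12 = 0.75 + 5.3 + 32.45 + 2.4 = 40.9
Route B = 0.4 × 10 + 0.2 × 4 + 0.2 × 102 + 0.2 × 37 = 4 + 0.8 + 20.4 + 7.4 = 32.6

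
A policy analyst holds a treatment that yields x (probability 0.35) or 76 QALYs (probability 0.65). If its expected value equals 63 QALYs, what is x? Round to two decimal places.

x = 38.86 QALYs

0.35·x + 0.65·76 = 63
0.35·x = 63 − 49.4 = 13.6
x = 13.6 / 0.35 = 38.8571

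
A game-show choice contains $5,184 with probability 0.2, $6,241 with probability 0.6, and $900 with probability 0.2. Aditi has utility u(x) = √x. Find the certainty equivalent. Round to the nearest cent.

$4,596.84

E[u] = 0.2·√5184 + 0.6·√6241 + 0.2·√900 = 0.2·72 + 0.6·79 + 0.2·30 = 67.8
CE = (67.8)² = 4596.84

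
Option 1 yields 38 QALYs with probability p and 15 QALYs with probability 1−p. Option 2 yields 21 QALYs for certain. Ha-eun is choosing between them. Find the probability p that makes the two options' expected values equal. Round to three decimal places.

p = 0.261

p·38 + (1−p)·15 = 21
23p + 15 = 21
p = (21 − 15) / 23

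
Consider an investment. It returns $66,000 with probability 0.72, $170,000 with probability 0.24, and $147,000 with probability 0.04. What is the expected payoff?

$94,200

EV = 0.72 × 66000 + 0.24 × 170000 + 0.04 × 147000 = 47520 + 40800 + 5880 = 94200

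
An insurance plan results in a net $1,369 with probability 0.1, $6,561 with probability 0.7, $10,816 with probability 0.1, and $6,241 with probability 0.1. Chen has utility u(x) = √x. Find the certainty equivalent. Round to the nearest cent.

E[u] = 0.1·√1369 + 0.7·√6561 + 0.1·√10816 + 0.1·√6241 = 0.1·37 + 0.7·81 + 0.1·104 + 0.1·79 = 78.7
CE = (78.7)² = 6193.69

$6,193.69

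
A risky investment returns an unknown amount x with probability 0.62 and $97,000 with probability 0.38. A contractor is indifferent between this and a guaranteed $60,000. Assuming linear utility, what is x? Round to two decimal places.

x = $37,322.58

0.62·x + 0.38·97000 = 60000
0.62·x = 60000 − 36860 = 23140
x = 23140 / 0.62 = 37322.5806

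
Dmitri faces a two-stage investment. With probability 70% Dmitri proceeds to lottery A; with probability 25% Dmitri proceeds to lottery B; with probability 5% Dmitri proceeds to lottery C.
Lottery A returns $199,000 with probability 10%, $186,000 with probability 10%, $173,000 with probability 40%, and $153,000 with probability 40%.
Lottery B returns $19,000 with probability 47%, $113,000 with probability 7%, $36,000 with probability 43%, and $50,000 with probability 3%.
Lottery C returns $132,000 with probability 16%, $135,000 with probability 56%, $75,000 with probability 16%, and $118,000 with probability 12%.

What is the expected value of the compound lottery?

EV(A) = 0.1 × 199000 + 0.1 × 186000 + 0.4 × 173000 + 0.4 × 153000 = 19900 + 18600 + 69200 + 61200 = 168900
EV(B) = 0.47 × 19000 + 0.07 × 113000 + 0.43 × 36000 + 0.03 × 50000 = 8930 + 7910 + 15480 + 1500 = 33820
EV(C) = 0.16 × 132000 + 0.56 × 135000 + 0.16 × 75000 + 0.12 × 118000 = 21120 + 75600 + 12000 + 14160 = 122880
Overall = 0.7 × 168900 + 0.25 × 33820 + 0.05 × 122880 = 118230 + 8455 + 6144 = 132829

$132,829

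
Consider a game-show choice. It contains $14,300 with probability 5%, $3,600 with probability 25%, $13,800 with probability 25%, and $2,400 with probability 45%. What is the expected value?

$6,145

EV = 0.05 × 14300 + 0.25 × 3600 + 0.25 × 13800 + 0.45 × 2400 = 715 + 900 + 3450 + 1080 = 6145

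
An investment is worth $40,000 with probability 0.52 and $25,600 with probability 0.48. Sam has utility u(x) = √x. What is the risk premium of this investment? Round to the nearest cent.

E[u] = 0.52·√40000 + 0.48·√25600 = 0.52·200 + 0.48·160 = 180.8
CE = (180.8)² = 32688.64
Risk premium = EV − CE = 33088 − 32688.64 = 399.36

$399.36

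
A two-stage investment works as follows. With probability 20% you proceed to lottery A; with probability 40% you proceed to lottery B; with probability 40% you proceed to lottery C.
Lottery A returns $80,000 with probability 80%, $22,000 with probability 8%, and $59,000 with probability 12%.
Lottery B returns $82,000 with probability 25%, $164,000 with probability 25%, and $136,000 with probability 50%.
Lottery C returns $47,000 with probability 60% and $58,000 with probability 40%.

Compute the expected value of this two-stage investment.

$86,928

EV(A) = 0.8 × 80000 + 0.08 × 22000 + 0.12 × 59000 = 64000 + 1760 + 7080 = 72840
EV(B) = 0.25 × 82000 + 0.25 × 164000 + 0.5 × 136000 = 20500 + 41000 + 68000 = 129500
EV(C) = 0.6 × 47000 + 0.4 × 58000 = 28200 + 23200 = 51400
Overall = 0.2 × 72840 + 0.4 × 129500 + 0.4 × 51400 = 14568 + 51800 + 20560 = 86928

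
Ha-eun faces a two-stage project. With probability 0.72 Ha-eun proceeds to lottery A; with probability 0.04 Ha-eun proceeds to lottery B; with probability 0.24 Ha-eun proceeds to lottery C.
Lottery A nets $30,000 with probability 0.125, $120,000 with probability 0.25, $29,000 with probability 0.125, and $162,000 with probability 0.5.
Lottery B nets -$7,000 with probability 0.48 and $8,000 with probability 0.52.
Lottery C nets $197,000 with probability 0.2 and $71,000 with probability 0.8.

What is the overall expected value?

$108,350

EV(A) = 0.125 × 30000 + 0.25 × 120000 + 0.125 × 29000 + 0.5 × 162000 = 3750 + 30000 + 3625 + 81000 = 118375
EV(B) = 0.48 × (-7000) + 0.52 × 8000 = -3360 + 4160 = 800
EV(C) = 0.2 × 197000 + 0.8 × 71000 = 39400 + 56800 = 96200
Overall = 0.72 × 118375 + 0.04 × 800 + 0.24 × 96200 = 85230 + 32 + 23088 = 108350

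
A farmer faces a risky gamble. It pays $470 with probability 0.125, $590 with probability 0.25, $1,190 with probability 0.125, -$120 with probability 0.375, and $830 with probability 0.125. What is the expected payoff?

$413.75

EV = 0.125 × 470 + 0.25 × 590 + 0.125 × 1190 + 0.375 × (-120) + 0.125 × 830 = 58.75 + 147.5 + 148.75 − 45 + 103.75 = 413.75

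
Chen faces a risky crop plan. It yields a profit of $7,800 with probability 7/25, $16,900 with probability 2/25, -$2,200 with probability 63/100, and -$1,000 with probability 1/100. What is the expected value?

EV = 7/25 × 7800 + 2/25 × 16900 + 63/100 × (-2200) + 1/100 × (-1000) = 2184 + 1352 − 1386 − 10 = 2140

$2,140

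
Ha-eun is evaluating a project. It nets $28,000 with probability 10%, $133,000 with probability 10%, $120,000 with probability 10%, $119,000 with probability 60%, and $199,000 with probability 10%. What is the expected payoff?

EV = 0.1 × 28000 + 0.1 × 133000 + 0.1 × 120000 + 0.6 × 119000 + 0.1 × 199000 = 2800 + 13300 + 12000 + 71400 + 19900 = 119400

$119,400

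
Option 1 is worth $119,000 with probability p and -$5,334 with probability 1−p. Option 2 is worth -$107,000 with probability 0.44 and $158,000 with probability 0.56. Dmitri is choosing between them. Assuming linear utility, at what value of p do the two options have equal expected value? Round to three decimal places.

p = 0.376

EV(Option 2) = 0.44 × (-107000) + 0.56 × 158000 = -47080 + 88480 = 41400
p·119000 + (1−p)·(-5334) = 41400
124334p − 5334 = 41400
p = (41400 + 5334) / 124334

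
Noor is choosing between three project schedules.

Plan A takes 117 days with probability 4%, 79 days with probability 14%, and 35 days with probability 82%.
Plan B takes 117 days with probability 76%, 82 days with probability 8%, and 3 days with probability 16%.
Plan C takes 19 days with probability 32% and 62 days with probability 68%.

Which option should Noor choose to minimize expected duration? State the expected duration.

Plan A = 0.04 × 117 + 0.14 × 79 + 0.82 × 35 = 4.68 + 11.06 + 28.7 = 44.44
Plan B = 0.76 × 117 + 0.08 × 82 + 0.16 × 3 = 88.92 + 6.56 + 0.48 = 95.96
Plan C = 0.32 × 19 + 0.68 × 62 = 6.08 + 42.16 = 48.24

Plan A (44.44 days)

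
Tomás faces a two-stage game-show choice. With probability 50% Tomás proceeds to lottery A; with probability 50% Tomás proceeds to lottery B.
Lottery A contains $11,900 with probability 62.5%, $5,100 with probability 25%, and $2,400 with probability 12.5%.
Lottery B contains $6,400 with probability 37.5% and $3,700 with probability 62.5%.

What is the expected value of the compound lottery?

$6,862.50

EV(A) = 0.625 × 11900 + 0.25 × 5100 + 0.125 × 2400 = 7437.5 + 1275 + 300 = 9012.5
EV(B) = 0.375 × 6400 + 0.625 × 3700 = 2400 + 2312.5 = 4712.5
Overall = 0.5 × 9012.5 + 0.5 × 4712.5 = 4506.25 + 2356.25 = 6862.5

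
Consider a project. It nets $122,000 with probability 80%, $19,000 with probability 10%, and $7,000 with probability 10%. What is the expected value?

$100,200

EV = 0.8 × 122000 + 0.1 × 19000 + 0.1 × 7000 = 97600 + 1900 + 700 = 100200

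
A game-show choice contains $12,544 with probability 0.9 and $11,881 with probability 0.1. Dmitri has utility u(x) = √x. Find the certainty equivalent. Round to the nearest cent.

E[u] = 0.9·√12544 + 0.1·√11881 = 0.9·112 + 0.1·109 = 111.7
CE = (111.7)² = 12476.89

$12,476.89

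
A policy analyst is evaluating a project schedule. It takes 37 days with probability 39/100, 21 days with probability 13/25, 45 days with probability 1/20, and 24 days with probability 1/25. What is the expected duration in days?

EV = 39/100 × 37 + 13/25 × 21 + 1/20 × 45 + 1/25 × 24 = 14.43 + 10.92 + 2.25 + 0.96 = 28.56

28.56 days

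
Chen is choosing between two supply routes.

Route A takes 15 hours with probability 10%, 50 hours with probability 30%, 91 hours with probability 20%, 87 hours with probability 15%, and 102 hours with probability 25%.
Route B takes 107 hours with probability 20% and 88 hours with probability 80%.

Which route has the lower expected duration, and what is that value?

Route A (73.25 hours)

Route A = 0.1 × 15 + 0.3 × 50 + 0.2 × 91 + 0.15 × 87 + 0.25 × 102 = 1.5 + 15 + 18.2 + 13.05 + 25.5 = 73.25
Route B = 0.2 × 107 + 0.8 × 88 = 21.4 + 70.4 = 91.8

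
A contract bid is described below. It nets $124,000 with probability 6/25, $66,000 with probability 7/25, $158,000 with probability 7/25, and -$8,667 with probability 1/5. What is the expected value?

EV = 6/25 × 124000 + 7/25 × 66000 + 7/25 × 158000 + 1/5 × (-8667) = 29760 + 18480 + 44240 − 1733.4 = 90746.6

$90,746.60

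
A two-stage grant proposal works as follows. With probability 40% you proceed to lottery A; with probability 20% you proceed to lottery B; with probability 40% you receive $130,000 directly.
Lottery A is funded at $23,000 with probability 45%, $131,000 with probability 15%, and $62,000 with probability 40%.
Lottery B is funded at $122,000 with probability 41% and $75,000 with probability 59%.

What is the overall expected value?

$92,774

EV(A) = 0.45 × 23000 + 0.15 × 131000 + 0.4 × 62000 = 10350 + 19650 + 24800 = 54800
EV(B) = 0.41 × 122000 + 0.59 × 75000 = 50020 + 44250 = 94270
Branch C: 130000 (certain)
Overall = 0.4 × 54800 + 0.2 × 94270 + 0.4 × 130000 = 21920 + 18854 + 52000 = 92774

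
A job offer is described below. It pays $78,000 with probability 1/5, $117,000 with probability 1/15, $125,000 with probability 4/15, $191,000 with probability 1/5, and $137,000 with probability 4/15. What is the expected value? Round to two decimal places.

EV = 1/5 × 78000 + 1/15 × 117000 + 4/15 × 125000 + 1/5 × 191000 + 4/15 × 137000 = 15600 + 7800 + 33333.3333 + 38200 + 36533.3333 = 131466.6667

$131,466.67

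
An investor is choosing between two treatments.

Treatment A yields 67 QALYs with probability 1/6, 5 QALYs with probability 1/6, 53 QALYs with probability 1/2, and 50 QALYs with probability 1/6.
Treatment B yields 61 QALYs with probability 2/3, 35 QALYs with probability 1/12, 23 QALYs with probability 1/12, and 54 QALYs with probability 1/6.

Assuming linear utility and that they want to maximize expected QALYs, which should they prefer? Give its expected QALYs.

Treatment B (54.5 QALYs)

Treatment A = 1/6 × 67 + 1/6 × 5 + 1/2 × 53 + 1/6 × 50 = 11.1667 + 0.8333 + 26.5 + 8.3333 = 46.8333
Treatment B = 2/3 × 61 + 1/12 × 35 + 1/12 × 23 + 1/6 × 54 = 40.6667 + 2.9167 + 1.9167 + 9 = 54.5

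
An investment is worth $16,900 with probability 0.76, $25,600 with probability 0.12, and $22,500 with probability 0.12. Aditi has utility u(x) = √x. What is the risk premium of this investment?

E[u] = 0.76·√16900 + 0.12·√25600 + 0.12·√22500 = 0.76·130 + 0.12·160 + 0.12·150 = 136
CE = (136)² = 18496
Risk premium = EV − CE = 18616 − 18496 = 120

$120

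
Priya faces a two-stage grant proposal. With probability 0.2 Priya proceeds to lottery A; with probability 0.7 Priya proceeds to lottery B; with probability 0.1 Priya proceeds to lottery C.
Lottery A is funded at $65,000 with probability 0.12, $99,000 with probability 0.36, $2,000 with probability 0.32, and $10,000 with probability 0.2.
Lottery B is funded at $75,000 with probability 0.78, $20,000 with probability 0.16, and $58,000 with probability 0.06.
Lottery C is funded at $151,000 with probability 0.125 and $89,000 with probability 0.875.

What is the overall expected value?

$64,517

EV(A) = 0.12 × 65000 + 0.36 × 99000 + 0.32 × 2000 + 0.2 × 10000 = 7800 + 35640 + 640 + 2000 = 46080
EV(B) = 0.78 × 75000 + 0.16 × 20000 + 0.06 × 58000 = 58500 + 3200 + 3480 = 65180
EV(C) = 0.125 × 151000 + 0.875 × 89000 = 18875 + 77875 = 96750
Overall = 0.2 × 46080 + 0.7 × 65180 + 0.1 × 96750 = 9216 + 45626 + 9675 = 64517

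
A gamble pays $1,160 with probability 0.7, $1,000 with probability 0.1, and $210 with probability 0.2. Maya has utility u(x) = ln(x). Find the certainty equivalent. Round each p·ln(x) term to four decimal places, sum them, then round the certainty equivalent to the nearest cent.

E[u] = 0.7·ln(1160) + 0.1·ln(1000) + 0.2·ln(210) = 4.9393 + 0.6908 + 1.0694 = 6.6995
CE = e^6.6995 ≈ 812.00

$812.00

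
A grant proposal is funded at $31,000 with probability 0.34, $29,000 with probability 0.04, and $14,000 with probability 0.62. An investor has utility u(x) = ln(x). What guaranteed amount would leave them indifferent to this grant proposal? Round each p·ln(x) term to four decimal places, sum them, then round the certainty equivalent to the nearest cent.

$18,886.45

E[u] = 0.34·ln(31000) + 0.04·ln(29000) + 0.62·ln(14000) = 3.5162 + 0.4110 + 5.9190 = 9.8462
CE = e^9.8462 ≈ 18886.45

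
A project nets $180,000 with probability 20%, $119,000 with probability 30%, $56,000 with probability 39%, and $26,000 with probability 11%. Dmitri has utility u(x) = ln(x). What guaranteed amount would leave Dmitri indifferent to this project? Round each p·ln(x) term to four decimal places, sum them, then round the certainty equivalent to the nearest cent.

$81,495.25

E[u] = 0.2·ln(180000) + 0.3·ln(119000) + 0.39·ln(56000) + 0.11·ln(26000) = 2.4201 + 3.5061 + 4.2639 + 1.1182 = 11.3083
CE = e^11.3083 ≈ 81495.25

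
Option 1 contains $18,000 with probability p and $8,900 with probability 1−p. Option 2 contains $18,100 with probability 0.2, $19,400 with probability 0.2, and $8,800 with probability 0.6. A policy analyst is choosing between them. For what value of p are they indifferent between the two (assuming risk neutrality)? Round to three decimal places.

p = 0.426

EV(Option 2) = 0.2 × 18100 + 0.2 × 19400 + 0.6 × 8800 = 3620 + 3880 + 5280 = 12780
p·18000 + (1−p)·8900 = 12780
9100p + 8900 = 12780
p = (12780 − 8900) / 9100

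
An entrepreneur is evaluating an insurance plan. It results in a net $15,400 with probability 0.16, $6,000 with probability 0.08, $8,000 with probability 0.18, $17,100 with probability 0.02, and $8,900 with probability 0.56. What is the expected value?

$9,710

EV = 0.16 × 15400 + 0.08 × 6000 + 0.18 × 8000 + 0.02 × 17100 + 0.56 × 8900 = 2464 + 480 + 1440 + 342 + 4984 = 9710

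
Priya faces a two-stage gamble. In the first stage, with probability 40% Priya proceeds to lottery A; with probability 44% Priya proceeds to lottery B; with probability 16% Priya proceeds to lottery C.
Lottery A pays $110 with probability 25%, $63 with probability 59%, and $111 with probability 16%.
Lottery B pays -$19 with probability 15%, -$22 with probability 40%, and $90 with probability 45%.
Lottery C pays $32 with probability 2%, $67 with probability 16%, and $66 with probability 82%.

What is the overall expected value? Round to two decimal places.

$56.14

EV(A) = 0.25 × 110 + 0.59 × 63 + 0.16 × 111 = 27.5 + 37.17 + 17.76 = 82.43
EV(B) = 0.15 × (-19) + 0.4 × (-22) + 0.45 × 90 = -2.85 − 8.8 + 40.5 = 28.85
EV(C) = 0.02 × 32 + 0.16 × 67 + 0.82 × 66 = 0.64 + 10.72 + 54.12 = 65.48
Overall = 0.4 × 82.43 + 0.44 × 28.85 + 0.16 × 65.48 = 32.972 + 12.694 + 10.4768 = 56.1428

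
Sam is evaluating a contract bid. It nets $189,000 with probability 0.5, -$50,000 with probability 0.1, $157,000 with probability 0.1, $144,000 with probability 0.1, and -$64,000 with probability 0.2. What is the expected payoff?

EV = 0.5 × 189000 + 0.1 × (-50000) + 0.1 × 157000 + 0.1 × 144000 + 0.2 × (-64000) = 94500 − 5000 + 15700 + 14400 − 12800 = 106800

$106,800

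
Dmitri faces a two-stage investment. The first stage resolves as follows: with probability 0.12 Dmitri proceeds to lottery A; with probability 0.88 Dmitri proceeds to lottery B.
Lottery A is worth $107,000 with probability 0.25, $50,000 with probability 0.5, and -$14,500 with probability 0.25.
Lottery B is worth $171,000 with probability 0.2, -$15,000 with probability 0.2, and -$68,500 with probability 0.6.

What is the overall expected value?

-$2,937

EV(A) = 0.25 × 107000 + 0.5 × 50000 + 0.25 × (-14500) = 26750 + 25000 − 3625 = 48125
EV(B) = 0.2 × 171000 + 0.2 × (-15000) + 0.6 × (-68500) = 34200 − 3000 − 41100 = -9900
Overall = 0.12 × 48125 + 0.88 × (-9900) = 5775 − 8712 = -2937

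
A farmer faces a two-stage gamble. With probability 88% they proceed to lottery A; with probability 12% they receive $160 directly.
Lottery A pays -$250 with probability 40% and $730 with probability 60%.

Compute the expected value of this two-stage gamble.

EV(A) = 0.4 × (-250) + 0.6 × 730 = -100 + 438 = 338
Branch B: 160 (certain)
Overall = 0.88 × 338 + 0.12 × 160 = 297.44 + 19.2 = 316.64

$316.64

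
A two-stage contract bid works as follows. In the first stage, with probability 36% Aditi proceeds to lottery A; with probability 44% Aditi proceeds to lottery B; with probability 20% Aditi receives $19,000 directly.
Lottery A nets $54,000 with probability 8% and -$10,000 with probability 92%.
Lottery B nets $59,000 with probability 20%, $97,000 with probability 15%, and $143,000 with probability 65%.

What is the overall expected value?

EV(A) = 0.08 × 54000 + 0.92 × (-10000) = 4320 − 9200 = -4880
EV(B) = 0.2 × 59000 + 0.15 × 97000 + 0.65 × 143000 = 11800 + 14550 + 92950 = 119300
Branch C: 19000 (certain)
Overall = 0.36 × (-4880) + 0.44 × 119300 + 0.2 × 19000 = -1756.8 + 52492 + 3800 = 54535.2

$54,535.20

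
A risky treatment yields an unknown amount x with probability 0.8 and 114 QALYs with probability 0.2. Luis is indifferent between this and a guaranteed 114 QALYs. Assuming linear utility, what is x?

x = 114 QALYs

0.8·x + 0.2·114 = 114
0.8·x = 114 − 22.8 = 91.2
x = 91.2 / 0.8 = 114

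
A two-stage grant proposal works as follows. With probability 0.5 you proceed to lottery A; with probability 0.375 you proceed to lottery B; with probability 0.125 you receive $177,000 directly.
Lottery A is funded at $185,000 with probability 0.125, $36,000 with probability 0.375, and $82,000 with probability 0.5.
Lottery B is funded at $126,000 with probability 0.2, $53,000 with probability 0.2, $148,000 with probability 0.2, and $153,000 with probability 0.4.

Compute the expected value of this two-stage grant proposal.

EV(A) = 0.125 × 185000 + 0.375 × 36000 + 0.5 × 82000 = 23125 + 13500 + 41000 = 77625
EV(B) = 0.2 × 126000 + 0.2 × 53000 + 0.2 × 148000 + 0.4 × 153000 = 25200 + 10600 + 29600 + 61200 = 126600
Branch C: 177000 (certain)
Overall = 0.5 × 77625 + 0.375 × 126600 + 0.125 × 177000 = 38812.5 + 47475 + 22125 = 108412.5

$108,412.50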